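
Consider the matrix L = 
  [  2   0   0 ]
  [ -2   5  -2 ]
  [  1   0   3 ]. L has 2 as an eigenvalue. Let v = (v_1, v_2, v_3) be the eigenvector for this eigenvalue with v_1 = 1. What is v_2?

L − 2I = [[0, 0, 0], [-2, 3, -2], [1, 0, 1]].
Solving (L − 2I)v = 0 gives the eigenspace spanned by (1, 0, -1).
With v_1 = 1, v = (1, 0, -1), so v_2 = 0.

0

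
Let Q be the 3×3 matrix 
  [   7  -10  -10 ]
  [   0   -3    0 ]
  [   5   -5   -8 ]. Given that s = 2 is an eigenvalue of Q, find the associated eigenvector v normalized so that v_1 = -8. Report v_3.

Q − 2I = [[5, -10, -10], [0, -5, 0], [5, -5, -10]].
Solving (Q − 2I)v = 0 gives the eigenspace spanned by (-8, 0, -4).
With v_1 = -8, v = (-8, 0, -4), so v_3 = -4.

-4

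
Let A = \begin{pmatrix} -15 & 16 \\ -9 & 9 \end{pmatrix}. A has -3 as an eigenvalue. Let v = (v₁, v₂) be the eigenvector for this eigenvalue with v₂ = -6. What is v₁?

-8

A + 3I = [[-12, 16], [-9, 12]].
Solving (A + 3I)v = 0 gives the eigenspace spanned by (-8, -6).
With v₂ = -6, v = (-8, -6), so v₁ = -8.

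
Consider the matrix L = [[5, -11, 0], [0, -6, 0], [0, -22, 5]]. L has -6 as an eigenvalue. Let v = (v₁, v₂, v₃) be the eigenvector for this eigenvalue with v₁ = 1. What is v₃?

2

L + 6I = [[11, -11, 0], [0, 0, 0], [0, -22, 11]].
Solving (L + 6I)v = 0 gives the eigenspace spanned by (1, 1, 2).
With v₁ = 1, v = (1, 1, 2), so v₃ = 2.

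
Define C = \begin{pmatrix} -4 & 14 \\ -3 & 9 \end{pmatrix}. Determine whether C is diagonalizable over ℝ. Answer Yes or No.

Characteristic polynomial: p(r) = r^2 - 5r + 6 = (r - 3)(r - 2).
All 2 eigenvalues are distinct, so C is diagonalizable.

Yes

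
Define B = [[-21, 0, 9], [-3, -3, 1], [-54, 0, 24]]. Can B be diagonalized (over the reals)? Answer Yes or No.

No

Characteristic polynomial: p(s) = s^3 - 27s - 54 = (s - 6)(s + 3)^2.
s = -3 has algebraic multiplicity 2; rank(B + 3I) = 2, so geometric multiplicity = 1.
Geometric multiplicity < algebraic multiplicity, so B is not diagonalizable.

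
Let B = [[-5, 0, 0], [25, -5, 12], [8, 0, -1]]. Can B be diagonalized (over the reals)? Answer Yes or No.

No

Characteristic polynomial: p(μ) = μ^3 + 11μ^2 + 35μ + 25 = (μ + 1)(μ + 5)^2.
μ = -5 has algebraic multiplicity 2; rank(B + 5I) = 2, so geometric multiplicity = 1.
Geometric multiplicity < algebraic multiplicity, so B is not diagonalizable.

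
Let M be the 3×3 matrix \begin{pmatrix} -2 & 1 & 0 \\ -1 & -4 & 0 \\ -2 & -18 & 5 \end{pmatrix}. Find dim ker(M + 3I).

1

M + 3I = [[1, 1, 0], [-1, -1, 0], [-2, -18, 8]].
This matrix has rank 2, so its null space has dimension 3 − 2 = 1.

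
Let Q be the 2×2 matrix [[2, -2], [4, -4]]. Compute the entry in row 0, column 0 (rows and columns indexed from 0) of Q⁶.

Characteristic polynomial: s^2 + 2s = s(s + 2), so the eigenvalues are -2, 0.
s=-2: eigenvector (-1, -2).
s=0: eigenvector (1, 1).
P = [[-1, 1], [-2, 1]], D = diag(-2, 0), P⁻¹ = [[1, -1], [2, -1]].
Q⁶ = P·diag(64, 0)·P⁻¹ = [[-64, 64], [-128, 128]].
The requested entry is -64.

-64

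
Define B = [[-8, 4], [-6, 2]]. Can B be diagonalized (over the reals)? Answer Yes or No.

Yes

Characteristic polynomial: p(s) = s^2 + 6s + 8 = (s + 2)(s + 4).
All 2 eigenvalues are distinct, so B is diagonalizable.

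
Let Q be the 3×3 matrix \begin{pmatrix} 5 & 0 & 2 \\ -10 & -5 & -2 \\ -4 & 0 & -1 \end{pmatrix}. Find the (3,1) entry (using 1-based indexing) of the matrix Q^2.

-16

Characteristic polynomial: t^3 + t^2 - 17t + 15 = (t - 3)(t - 1)(t + 5), so the eigenvalues are -5, 1, 3.
t=1: eigenvector (1, -1, -2).
t=-5: eigenvector (0, 1, 0).
t=3: eigenvector (1, -1, -1).
P = [[1, 0, 1], [-1, 1, -1], [-2, 0, -1]], D = diag(1, -5, 3), P⁻¹ = [[-1, 0, -1], [1, 1, 0], [2, 0, 1]].
Q² = P·diag(1, 25, 9)·P⁻¹ = [[17, 0, 8], [8, 25, -8], [-16, 0, -7]].
The requested entry is -16.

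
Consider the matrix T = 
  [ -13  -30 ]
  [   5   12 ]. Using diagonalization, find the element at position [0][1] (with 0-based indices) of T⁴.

Characteristic polynomial: λ^2 + λ - 6 = (λ - 2)(λ + 3), so the eigenvalues are -3, 2.
λ=-3: eigenvector (-3, 1).
λ=2: eigenvector (-2, 1).
P = [[-3, -2], [1, 1]], D = diag(-3, 2), P⁻¹ = [[-1, -2], [1, 3]].
T⁴ = P·diag(81, 16)·P⁻¹ = [[211, 390], [-65, -114]].
The requested entry is 390.

390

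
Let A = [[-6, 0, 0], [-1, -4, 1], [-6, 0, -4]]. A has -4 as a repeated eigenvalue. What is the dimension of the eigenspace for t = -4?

1

A + 4I = [[-2, 0, 0], [-1, 0, 1], [-6, 0, 0]].
This matrix has rank 2, so its null space has dimension 3 − 2 = 1.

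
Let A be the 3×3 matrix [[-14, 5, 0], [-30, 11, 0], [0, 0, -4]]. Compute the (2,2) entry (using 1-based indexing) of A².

Characteristic polynomial: λ^3 + 7λ^2 + 8λ - 16 = (λ - 1)(λ + 4)^2, so the eigenvalues are -4, -4, 1.
λ=-4: eigenvector (1, 2, 0).
λ=1: eigenvector (1, 3, 0).
λ=-4: eigenvector (0, 0, 1).
P = [[1, 1, 0], [2, 3, 0], [0, 0, 1]], D = diag(-4, 1, -4), P⁻¹ = [[3, -1, 0], [-2, 1, 0], [0, 0, 1]].
A² = P·diag(16, 1, 16)·P⁻¹ = [[46, -15, 0], [90, -29, 0], [0, 0, 16]].
The requested entry is -29.

-29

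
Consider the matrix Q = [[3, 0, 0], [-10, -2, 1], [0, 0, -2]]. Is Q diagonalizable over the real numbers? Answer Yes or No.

Characteristic polynomial: p(λ) = λ^3 + λ^2 - 8λ - 12 = (λ - 3)(λ + 2)^2.
λ = -2 has algebraic multiplicity 2; rank(Q + 2I) = 2, so geometric multiplicity = 1.
Geometric multiplicity < algebraic multiplicity, so Q is not diagonalizable.

No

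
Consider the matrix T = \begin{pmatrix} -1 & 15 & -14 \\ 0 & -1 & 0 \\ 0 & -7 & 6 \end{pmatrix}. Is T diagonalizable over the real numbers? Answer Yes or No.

Characteristic polynomial: p(s) = s^3 - 4s^2 - 11s - 6 = (s - 6)(s + 1)^2.
s = -1 has algebraic multiplicity 2; rank(T + 1I) = 2, so geometric multiplicity = 1.
Geometric multiplicity < algebraic multiplicity, so T is not diagonalizable.

No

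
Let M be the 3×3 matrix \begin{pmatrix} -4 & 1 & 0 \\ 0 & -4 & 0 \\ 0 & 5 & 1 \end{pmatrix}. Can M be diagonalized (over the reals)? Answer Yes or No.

No

Characteristic polynomial: p(t) = t^3 + 7t^2 + 8t - 16 = (t - 1)(t + 4)^2.
t = -4 has algebraic multiplicity 2; rank(M + 4I) = 2, so geometric multiplicity = 1.
Geometric multiplicity < algebraic multiplicity, so M is not diagonalizable.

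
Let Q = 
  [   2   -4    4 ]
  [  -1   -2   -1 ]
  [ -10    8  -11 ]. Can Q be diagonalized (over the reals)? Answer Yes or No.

No

Characteristic polynomial: p(μ) = μ^3 + 11μ^2 + 40μ + 48 = (μ + 3)(μ + 4)^2.
μ = -4 has algebraic multiplicity 2; rank(Q + 4I) = 2, so geometric multiplicity = 1.
Geometric multiplicity < algebraic multiplicity, so Q is not diagonalizable.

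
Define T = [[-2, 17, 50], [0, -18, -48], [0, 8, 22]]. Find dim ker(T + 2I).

1

T + 2I = [[0, 17, 50], [0, -16, -48], [0, 8, 24]].
This matrix has rank 2, so its null space has dimension 3 − 2 = 1.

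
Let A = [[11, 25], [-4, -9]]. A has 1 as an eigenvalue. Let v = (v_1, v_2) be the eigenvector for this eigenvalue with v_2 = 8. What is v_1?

A − 1I = [[10, 25], [-4, -10]].
Solving (A − 1I)v = 0 gives the eigenspace spanned by (-20, 8).
With v_2 = 8, v = (-20, 8), so v_1 = -20.

-20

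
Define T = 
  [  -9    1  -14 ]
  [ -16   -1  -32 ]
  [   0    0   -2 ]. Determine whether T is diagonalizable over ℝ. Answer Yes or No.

No

Characteristic polynomial: p(s) = s^3 + 12s^2 + 45s + 50 = (s + 2)(s + 5)^2.
s = -5 has algebraic multiplicity 2; rank(T + 5I) = 2, so geometric multiplicity = 1.
Geometric multiplicity < algebraic multiplicity, so T is not diagonalizable.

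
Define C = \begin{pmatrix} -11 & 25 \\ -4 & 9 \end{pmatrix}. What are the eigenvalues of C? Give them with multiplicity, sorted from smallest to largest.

-1, -1

Characteristic polynomial: p(t) = t^2 + 2t + 1 = (t + 1)^2.
Roots (with multiplicity): -1, -1.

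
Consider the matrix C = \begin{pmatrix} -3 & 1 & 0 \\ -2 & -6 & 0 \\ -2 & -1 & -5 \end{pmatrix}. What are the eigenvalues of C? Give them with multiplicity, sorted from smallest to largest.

-5, -5, -4

Characteristic polynomial: p(s) = s^3 + 14s^2 + 65s + 100 = (s + 4)(s + 5)^2.
Roots (with multiplicity): -5, -5, -4.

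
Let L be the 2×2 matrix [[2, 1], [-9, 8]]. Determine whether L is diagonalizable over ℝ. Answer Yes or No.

No

Characteristic polynomial: p(s) = s^2 - 10s + 25 = (s - 5)^2.
s = 5 has algebraic multiplicity 2; rank(L − 5I) = 1, so geometric multiplicity = 1.
Geometric multiplicity < algebraic multiplicity, so L is not diagonalizable.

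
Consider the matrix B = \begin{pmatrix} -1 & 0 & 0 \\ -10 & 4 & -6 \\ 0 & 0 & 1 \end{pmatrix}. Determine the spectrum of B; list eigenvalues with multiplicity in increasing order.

-1, 1, 4

Characteristic polynomial: p(r) = r^3 - 4r^2 - r + 4 = (r - 4)(r - 1)(r + 1).
Roots (with multiplicity): -1, 1, 4.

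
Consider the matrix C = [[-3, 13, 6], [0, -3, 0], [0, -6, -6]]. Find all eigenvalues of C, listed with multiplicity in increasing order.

-6, -3, -3

Characteristic polynomial: p(t) = t^3 + 12t^2 + 45t + 54 = (t + 3)^2(t + 6).
Roots (with multiplicity): -6, -3, -3.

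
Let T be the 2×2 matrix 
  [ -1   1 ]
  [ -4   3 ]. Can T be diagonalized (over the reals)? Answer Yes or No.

Characteristic polynomial: p(μ) = μ^2 - 2μ + 1 = (μ - 1)^2.
μ = 1 has algebraic multiplicity 2; rank(T − 1I) = 1, so geometric multiplicity = 1.
Geometric multiplicity < algebraic multiplicity, so T is not diagonalizable.

No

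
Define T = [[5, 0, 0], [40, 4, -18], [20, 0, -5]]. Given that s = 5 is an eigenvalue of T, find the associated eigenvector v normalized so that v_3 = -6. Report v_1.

T − 5I = [[0, 0, 0], [40, -1, -18], [20, 0, -10]].
Solving (T − 5I)v = 0 gives the eigenspace spanned by (-3, -12, -6).
With v_3 = -6, v = (-3, -12, -6), so v_1 = -3.

-3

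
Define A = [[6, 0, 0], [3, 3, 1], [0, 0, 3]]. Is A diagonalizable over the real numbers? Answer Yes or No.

Characteristic polynomial: p(λ) = λ^3 - 12λ^2 + 45λ - 54 = (λ - 6)(λ - 3)^2.
λ = 3 has algebraic multiplicity 2; rank(A − 3I) = 2, so geometric multiplicity = 1.
Geometric multiplicity < algebraic multiplicity, so A is not diagonalizable.

No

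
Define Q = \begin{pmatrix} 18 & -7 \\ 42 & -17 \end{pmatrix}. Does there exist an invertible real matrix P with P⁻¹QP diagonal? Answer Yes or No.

Characteristic polynomial: p(s) = s^2 - s - 12 = (s - 4)(s + 3).
All 2 eigenvalues are distinct, so Q is diagonalizable.

Yes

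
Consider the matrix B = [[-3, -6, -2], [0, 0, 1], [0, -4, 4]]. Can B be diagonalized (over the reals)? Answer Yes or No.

Characteristic polynomial: p(r) = r^3 - r^2 - 8r + 12 = (r - 2)^2(r + 3).
r = 2 has algebraic multiplicity 2; rank(B − 2I) = 2, so geometric multiplicity = 1.
Geometric multiplicity < algebraic multiplicity, so B is not diagonalizable.

No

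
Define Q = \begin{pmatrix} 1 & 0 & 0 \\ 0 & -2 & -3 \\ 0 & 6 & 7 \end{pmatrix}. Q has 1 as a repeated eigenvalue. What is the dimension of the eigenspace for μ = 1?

2

Q − 1I = [[0, 0, 0], [0, -3, -3], [0, 6, 6]].
This matrix has rank 1, so its null space has dimension 3 − 1 = 2.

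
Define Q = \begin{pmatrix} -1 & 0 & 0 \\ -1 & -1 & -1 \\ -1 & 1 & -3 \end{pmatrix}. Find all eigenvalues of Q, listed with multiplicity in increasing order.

-2, -2, -1

Characteristic polynomial: p(μ) = μ^3 + 5μ^2 + 8μ + 4 = (μ + 1)(μ + 2)^2.
Roots (with multiplicity): -2, -2, -1.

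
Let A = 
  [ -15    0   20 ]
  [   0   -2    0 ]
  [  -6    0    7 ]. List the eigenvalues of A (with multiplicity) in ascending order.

-5, -3, -2

Characteristic polynomial: p(t) = t^3 + 10t^2 + 31t + 30 = (t + 2)(t + 3)(t + 5).
Roots (with multiplicity): -5, -3, -2.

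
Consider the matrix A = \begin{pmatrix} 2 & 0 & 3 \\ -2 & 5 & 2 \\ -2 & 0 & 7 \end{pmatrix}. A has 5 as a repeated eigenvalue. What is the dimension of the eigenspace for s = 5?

2

A − 5I = [[-3, 0, 3], [-2, 0, 2], [-2, 0, 2]].
This matrix has rank 1, so its null space has dimension 3 − 1 = 2.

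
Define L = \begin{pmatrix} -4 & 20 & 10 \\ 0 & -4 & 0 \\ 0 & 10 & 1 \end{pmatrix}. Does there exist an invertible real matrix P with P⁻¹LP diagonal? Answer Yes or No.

Yes

Characteristic polynomial: p(t) = t^3 + 7t^2 + 8t - 16 = (t - 1)(t + 4)^2.
t = -4 has algebraic multiplicity 2; rank(L + 4I) = 1, so geometric multiplicity = 2.
Every eigenvalue has geometric = algebraic multiplicity, so L is diagonalizable.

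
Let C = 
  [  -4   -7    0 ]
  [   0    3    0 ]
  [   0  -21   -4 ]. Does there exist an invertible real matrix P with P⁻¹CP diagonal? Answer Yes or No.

Yes

Characteristic polynomial: p(t) = t^3 + 5t^2 - 8t - 48 = (t - 3)(t + 4)^2.
t = -4 has algebraic multiplicity 2; rank(C + 4I) = 1, so geometric multiplicity = 2.
Every eigenvalue has geometric = algebraic multiplicity, so C is diagonalizable.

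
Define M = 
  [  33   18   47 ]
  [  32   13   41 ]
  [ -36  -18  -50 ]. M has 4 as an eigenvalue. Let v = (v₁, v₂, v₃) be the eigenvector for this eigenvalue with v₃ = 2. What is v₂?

M − 4I = [[29, 18, 47], [32, 9, 41], [-36, -18, -54]].
Solving (M − 4I)v = 0 gives the eigenspace spanned by (-2, -2, 2).
With v₃ = 2, v = (-2, -2, 2), so v₂ = -2.

-2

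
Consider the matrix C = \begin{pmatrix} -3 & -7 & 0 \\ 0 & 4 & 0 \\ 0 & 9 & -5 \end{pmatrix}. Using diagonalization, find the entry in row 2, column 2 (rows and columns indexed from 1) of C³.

64

Characteristic polynomial: λ^3 + 4λ^2 - 17λ - 60 = (λ - 4)(λ + 3)(λ + 5), so the eigenvalues are -5, -3, 4.
λ=4: eigenvector (-1, 1, 1).
λ=-3: eigenvector (1, 0, 0).
λ=-5: eigenvector (0, 0, 1).
P = [[-1, 1, 0], [1, 0, 0], [1, 0, 1]], D = diag(4, -3, -5), P⁻¹ = [[0, 1, 0], [1, 1, 0], [0, -1, 1]].
C³ = P·diag(64, -27, -125)·P⁻¹ = [[-27, -91, 0], [0, 64, 0], [0, 189, -125]].
The requested entry is 64.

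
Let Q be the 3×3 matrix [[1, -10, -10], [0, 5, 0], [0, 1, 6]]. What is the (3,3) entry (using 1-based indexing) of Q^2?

36

Characteristic polynomial: s^3 - 12s^2 + 41s - 30 = (s - 6)(s - 5)(s - 1), so the eigenvalues are 1, 5, 6.
s=1: eigenvector (1, 0, 0).
s=5: eigenvector (0, 1, -1).
s=6: eigenvector (-2, 0, 1).
P = [[1, 0, -2], [0, 1, 0], [0, -1, 1]], D = diag(1, 5, 6), P⁻¹ = [[1, 2, 2], [0, 1, 0], [0, 1, 1]].
Q² = P·diag(1, 25, 36)·P⁻¹ = [[1, -70, -70], [0, 25, 0], [0, 11, 36]].
The requested entry is 36.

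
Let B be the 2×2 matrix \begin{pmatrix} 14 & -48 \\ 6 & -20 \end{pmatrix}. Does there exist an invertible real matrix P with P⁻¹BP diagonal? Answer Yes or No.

Characteristic polynomial: p(r) = r^2 + 6r + 8 = (r + 2)(r + 4).
All 2 eigenvalues are distinct, so B is diagonalizable.

Yes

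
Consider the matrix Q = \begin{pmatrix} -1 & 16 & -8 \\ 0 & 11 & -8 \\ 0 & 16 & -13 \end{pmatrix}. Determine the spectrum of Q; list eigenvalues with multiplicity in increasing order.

Characteristic polynomial: p(r) = r^3 + 3r^2 - 13r - 15 = (r - 3)(r + 1)(r + 5).
Roots (with multiplicity): -5, -1, 3.

-5, -1, 3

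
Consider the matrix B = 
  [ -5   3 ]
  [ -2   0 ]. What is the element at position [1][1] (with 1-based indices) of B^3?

-65

Characteristic polynomial: s^2 + 5s + 6 = (s + 2)(s + 3), so the eigenvalues are -3, -2.
s=-2: eigenvector (1, 1).
s=-3: eigenvector (3, 2).
P = [[1, 3], [1, 2]], D = diag(-2, -3), P⁻¹ = [[-2, 3], [1, -1]].
B³ = P·diag(-8, -27)·P⁻¹ = [[-65, 57], [-38, 30]].
The requested entry is -65.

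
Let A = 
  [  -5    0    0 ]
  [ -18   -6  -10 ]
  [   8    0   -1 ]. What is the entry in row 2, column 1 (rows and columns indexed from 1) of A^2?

Characteristic polynomial: μ^3 + 12μ^2 + 41μ + 30 = (μ + 1)(μ + 5)(μ + 6), so the eigenvalues are -6, -5, -1.
μ=-5: eigenvector (1, 2, -2).
μ=-6: eigenvector (0, 1, 0).
μ=-1: eigenvector (0, -2, 1).
P = [[1, 0, 0], [2, 1, -2], [-2, 0, 1]], D = diag(-5, -6, -1), P⁻¹ = [[1, 0, 0], [2, 1, 2], [2, 0, 1]].
A² = P·diag(25, 36, 1)·P⁻¹ = [[25, 0, 0], [118, 36, 70], [-48, 0, 1]].
The requested entry is 118.

118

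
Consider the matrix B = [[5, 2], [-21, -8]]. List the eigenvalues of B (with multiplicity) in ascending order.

-2, -1

Characteristic polynomial: p(t) = t^2 + 3t + 2 = (t + 1)(t + 2).
Roots (with multiplicity): -2, -1.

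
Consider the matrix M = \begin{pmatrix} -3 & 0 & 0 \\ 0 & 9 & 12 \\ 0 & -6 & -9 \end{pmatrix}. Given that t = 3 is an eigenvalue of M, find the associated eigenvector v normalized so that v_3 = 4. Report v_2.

-8

M − 3I = [[-6, 0, 0], [0, 6, 12], [0, -6, -12]].
Solving (M − 3I)v = 0 gives the eigenspace spanned by (0, -8, 4).
With v_3 = 4, v = (0, -8, 4), so v_2 = -8.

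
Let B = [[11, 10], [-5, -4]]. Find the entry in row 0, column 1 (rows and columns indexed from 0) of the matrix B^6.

Characteristic polynomial: λ^2 - 7λ + 6 = (λ - 6)(λ - 1), so the eigenvalues are 1, 6.
λ=1: eigenvector (1, -1).
λ=6: eigenvector (2, -1).
P = [[1, 2], [-1, -1]], D = diag(1, 6), P⁻¹ = [[-1, -2], [1, 1]].
B⁶ = P·diag(1, 46656)·P⁻¹ = [[93311, 93310], [-46655, -46654]].
The requested entry is 93310.

93310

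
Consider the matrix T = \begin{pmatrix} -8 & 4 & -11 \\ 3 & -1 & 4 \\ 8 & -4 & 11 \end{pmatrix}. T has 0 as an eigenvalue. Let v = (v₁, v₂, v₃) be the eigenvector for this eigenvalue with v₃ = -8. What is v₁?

10

T = [[-8, 4, -11], [3, -1, 4], [8, -4, 11]].
Solving (T)v = 0 gives the eigenspace spanned by (10, -2, -8).
With v₃ = -8, v = (10, -2, -8), so v₁ = 10.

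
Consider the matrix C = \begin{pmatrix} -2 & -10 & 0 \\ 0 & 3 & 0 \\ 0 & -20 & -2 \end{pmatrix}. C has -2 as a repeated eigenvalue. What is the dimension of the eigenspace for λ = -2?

2

C + 2I = [[0, -10, 0], [0, 5, 0], [0, -20, 0]].
This matrix has rank 1, so its null space has dimension 3 − 1 = 2.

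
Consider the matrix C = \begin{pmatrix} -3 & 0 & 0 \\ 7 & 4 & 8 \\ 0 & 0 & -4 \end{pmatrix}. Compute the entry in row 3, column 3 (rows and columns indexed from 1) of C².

Characteristic polynomial: μ^3 + 3μ^2 - 16μ - 48 = (μ - 4)(μ + 3)(μ + 4), so the eigenvalues are -4, -3, 4.
μ=4: eigenvector (0, 1, 0).
μ=-3: eigenvector (1, -1, 0).
μ=-4: eigenvector (0, -1, 1).
P = [[0, 1, 0], [1, -1, -1], [0, 0, 1]], D = diag(4, -3, -4), P⁻¹ = [[1, 1, 1], [1, 0, 0], [0, 0, 1]].
C² = P·diag(16, 9, 16)·P⁻¹ = [[9, 0, 0], [7, 16, 0], [0, 0, 16]].
The requested entry is 16.

16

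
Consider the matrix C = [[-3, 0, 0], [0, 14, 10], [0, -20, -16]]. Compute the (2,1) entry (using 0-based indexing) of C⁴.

Characteristic polynomial: r^3 + 5r^2 - 18r - 72 = (r - 4)(r + 3)(r + 6), so the eigenvalues are -6, -3, 4.
r=4: eigenvector (0, 1, -1).
r=-6: eigenvector (0, 1, -2).
r=-3: eigenvector (1, 0, 0).
P = [[0, 0, 1], [1, 1, 0], [-1, -2, 0]], D = diag(4, -6, -3), P⁻¹ = [[0, 2, 1], [0, -1, -1], [1, 0, 0]].
C⁴ = P·diag(256, 1296, 81)·P⁻¹ = [[81, 0, 0], [0, -784, -1040], [0, 2080, 2336]].
The requested entry is 2080.

2080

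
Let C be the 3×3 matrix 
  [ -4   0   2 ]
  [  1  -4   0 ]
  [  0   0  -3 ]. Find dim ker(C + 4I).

C + 4I = [[0, 0, 2], [1, 0, 0], [0, 0, 1]].
This matrix has rank 2, so its null space has dimension 3 − 2 = 1.

1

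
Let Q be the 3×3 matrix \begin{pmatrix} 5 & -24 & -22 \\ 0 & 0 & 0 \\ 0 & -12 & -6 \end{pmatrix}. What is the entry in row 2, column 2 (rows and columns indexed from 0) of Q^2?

Characteristic polynomial: λ^3 + λ^2 - 30λ = λ(λ - 5)(λ + 6), so the eigenvalues are -6, 0, 5.
λ=5: eigenvector (1, 0, 0).
λ=0: eigenvector (-4, 1, -2).
λ=-6: eigenvector (2, 0, 1).
P = [[1, -4, 2], [0, 1, 0], [0, -2, 1]], D = diag(5, 0, -6), P⁻¹ = [[1, 0, -2], [0, 1, 0], [0, 2, 1]].
Q² = P·diag(25, 0, 36)·P⁻¹ = [[25, 144, 22], [0, 0, 0], [0, 72, 36]].
The requested entry is 36.

36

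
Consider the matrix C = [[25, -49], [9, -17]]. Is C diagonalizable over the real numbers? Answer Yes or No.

Characteristic polynomial: p(λ) = λ^2 - 8λ + 16 = (λ - 4)^2.
λ = 4 has algebraic multiplicity 2; rank(C − 4I) = 1, so geometric multiplicity = 1.
Geometric multiplicity < algebraic multiplicity, so C is not diagonalizable.

No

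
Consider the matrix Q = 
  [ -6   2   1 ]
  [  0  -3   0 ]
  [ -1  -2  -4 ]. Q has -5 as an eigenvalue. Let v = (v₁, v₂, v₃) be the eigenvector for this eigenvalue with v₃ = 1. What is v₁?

1

Q + 5I = [[-1, 2, 1], [0, 2, 0], [-1, -2, 1]].
Solving (Q + 5I)v = 0 gives the eigenspace spanned by (1, 0, 1).
With v₃ = 1, v = (1, 0, 1), so v₁ = 1.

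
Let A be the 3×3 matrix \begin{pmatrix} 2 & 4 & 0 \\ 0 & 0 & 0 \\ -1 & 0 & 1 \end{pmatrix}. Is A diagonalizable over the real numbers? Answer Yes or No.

Characteristic polynomial: p(t) = t^3 - 3t^2 + 2t = t(t - 2)(t - 1).
All 3 eigenvalues are distinct, so A is diagonalizable.

Yes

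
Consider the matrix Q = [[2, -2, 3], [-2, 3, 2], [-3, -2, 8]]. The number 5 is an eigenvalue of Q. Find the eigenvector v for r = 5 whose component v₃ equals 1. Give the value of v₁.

1

Q − 5I = [[-3, -2, 3], [-2, -2, 2], [-3, -2, 3]].
Solving (Q − 5I)v = 0 gives the eigenspace spanned by (1, 0, 1).
With v₃ = 1, v = (1, 0, 1), so v₁ = 1.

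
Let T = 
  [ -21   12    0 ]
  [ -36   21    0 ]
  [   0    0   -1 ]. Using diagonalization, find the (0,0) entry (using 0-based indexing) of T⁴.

Characteristic polynomial: r^3 + r^2 - 9r - 9 = (r - 3)(r + 1)(r + 3), so the eigenvalues are -3, -1, 3.
r=3: eigenvector (1, 2, 0).
r=-1: eigenvector (0, 0, 1).
r=-3: eigenvector (-2, -3, 0).
P = [[1, 0, -2], [2, 0, -3], [0, 1, 0]], D = diag(3, -1, -3), P⁻¹ = [[-3, 2, 0], [0, 0, 1], [-2, 1, 0]].
T⁴ = P·diag(81, 1, 81)·P⁻¹ = [[81, 0, 0], [0, 81, 0], [0, 0, 1]].
The requested entry is 81.

81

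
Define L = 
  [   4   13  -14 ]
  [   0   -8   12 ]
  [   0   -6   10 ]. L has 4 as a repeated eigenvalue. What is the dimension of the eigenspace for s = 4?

L − 4I = [[0, 13, -14], [0, -12, 12], [0, -6, 6]].
This matrix has rank 2, so its null space has dimension 3 − 2 = 1.

1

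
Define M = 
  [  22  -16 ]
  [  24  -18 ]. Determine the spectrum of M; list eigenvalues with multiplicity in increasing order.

-2, 6

Characteristic polynomial: p(t) = t^2 - 4t - 12 = (t - 6)(t + 2).
Roots (with multiplicity): -2, 6.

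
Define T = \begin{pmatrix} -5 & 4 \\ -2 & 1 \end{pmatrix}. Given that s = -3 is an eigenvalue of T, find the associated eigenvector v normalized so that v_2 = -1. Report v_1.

-2

T + 3I = [[-2, 4], [-2, 4]].
Solving (T + 3I)v = 0 gives the eigenspace spanned by (-2, -1).
With v_2 = -1, v = (-2, -1), so v_1 = -2.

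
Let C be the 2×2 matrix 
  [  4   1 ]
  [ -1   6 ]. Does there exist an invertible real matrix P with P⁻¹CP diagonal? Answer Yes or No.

No

Characteristic polynomial: p(λ) = λ^2 - 10λ + 25 = (λ - 5)^2.
λ = 5 has algebraic multiplicity 2; rank(C − 5I) = 1, so geometric multiplicity = 1.
Geometric multiplicity < algebraic multiplicity, so C is not diagonalizable.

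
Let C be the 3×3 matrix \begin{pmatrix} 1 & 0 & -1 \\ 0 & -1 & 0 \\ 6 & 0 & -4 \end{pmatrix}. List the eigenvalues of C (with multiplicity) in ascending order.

Characteristic polynomial: p(μ) = μ^3 + 4μ^2 + 5μ + 2 = (μ + 1)^2(μ + 2).
Roots (with multiplicity): -2, -1, -1.

-2, -1, -1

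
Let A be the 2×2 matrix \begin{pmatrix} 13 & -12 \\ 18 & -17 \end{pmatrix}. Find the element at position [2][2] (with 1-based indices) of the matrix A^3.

Characteristic polynomial: t^2 + 4t - 5 = (t - 1)(t + 5), so the eigenvalues are -5, 1.
t=-5: eigenvector (-2, -3).
t=1: eigenvector (1, 1).
P = [[-2, 1], [-3, 1]], D = diag(-5, 1), P⁻¹ = [[1, -1], [3, -2]].
A³ = P·diag(-125, 1)·P⁻¹ = [[253, -252], [378, -377]].
The requested entry is -377.

-377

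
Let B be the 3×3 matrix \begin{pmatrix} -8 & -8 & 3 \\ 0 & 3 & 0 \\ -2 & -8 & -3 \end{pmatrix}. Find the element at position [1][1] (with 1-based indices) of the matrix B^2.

58

Characteristic polynomial: λ^3 + 8λ^2 - 3λ - 90 = (λ - 3)(λ + 5)(λ + 6), so the eigenvalues are -6, -5, 3.
λ=-6: eigenvector (3, 0, 2).
λ=3: eigenvector (-1, 1, -1).
λ=-5: eigenvector (1, 0, 1).
P = [[3, -1, 1], [0, 1, 0], [2, -1, 1]], D = diag(-6, 3, -5), P⁻¹ = [[1, 0, -1], [0, 1, 0], [-2, 1, 3]].
B² = P·diag(36, 9, 25)·P⁻¹ = [[58, 16, -33], [0, 9, 0], [22, 16, 3]].
The requested entry is 58.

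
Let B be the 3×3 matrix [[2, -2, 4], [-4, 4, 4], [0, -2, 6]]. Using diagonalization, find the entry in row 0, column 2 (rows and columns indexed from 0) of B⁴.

Characteristic polynomial: s^3 - 12s^2 + 44s - 48 = (s - 6)(s - 4)(s - 2), so the eigenvalues are 2, 4, 6.
s=6: eigenvector (1, 0, 1).
s=4: eigenvector (1, 1, 1).
s=2: eigenvector (-2, -2, -1).
P = [[1, 1, -2], [0, 1, -2], [1, 1, -1]], D = diag(6, 4, 2), P⁻¹ = [[1, -1, 0], [-2, 1, 2], [-1, 0, 1]].
B⁴ = P·diag(1296, 256, 16)·P⁻¹ = [[816, -1040, 480], [-480, 256, 480], [800, -1040, 496]].
The requested entry is 480.

480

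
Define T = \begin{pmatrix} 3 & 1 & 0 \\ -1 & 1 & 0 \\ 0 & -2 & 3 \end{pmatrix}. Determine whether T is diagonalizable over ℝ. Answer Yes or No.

No

Characteristic polynomial: p(s) = s^3 - 7s^2 + 16s - 12 = (s - 3)(s - 2)^2.
s = 2 has algebraic multiplicity 2; rank(T − 2I) = 2, so geometric multiplicity = 1.
Geometric multiplicity < algebraic multiplicity, so T is not diagonalizable.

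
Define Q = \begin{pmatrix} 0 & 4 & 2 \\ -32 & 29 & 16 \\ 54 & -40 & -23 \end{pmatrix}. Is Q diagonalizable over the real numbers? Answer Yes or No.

Characteristic polynomial: p(s) = s^3 - 6s^2 - 7s + 60 = (s - 5)(s - 4)(s + 3).
All 3 eigenvalues are distinct, so Q is diagonalizable.

Yes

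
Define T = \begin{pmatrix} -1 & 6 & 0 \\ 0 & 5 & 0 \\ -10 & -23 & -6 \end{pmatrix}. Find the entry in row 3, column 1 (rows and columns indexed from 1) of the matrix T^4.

2590

Characteristic polynomial: r^3 + 2r^2 - 29r - 30 = (r - 5)(r + 1)(r + 6), so the eigenvalues are -6, -1, 5.
r=-1: eigenvector (1, 0, -2).
r=-6: eigenvector (0, 0, 1).
r=5: eigenvector (1, 1, -3).
P = [[1, 0, 1], [0, 0, 1], [-2, 1, -3]], D = diag(-1, -6, 5), P⁻¹ = [[1, -1, 0], [2, 1, 1], [0, 1, 0]].
T⁴ = P·diag(1, 1296, 625)·P⁻¹ = [[1, 624, 0], [0, 625, 0], [2590, -577, 1296]].
The requested entry is 2590.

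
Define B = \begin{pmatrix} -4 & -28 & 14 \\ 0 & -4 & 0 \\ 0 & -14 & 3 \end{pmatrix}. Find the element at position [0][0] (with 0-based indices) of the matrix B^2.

Characteristic polynomial: r^3 + 5r^2 - 8r - 48 = (r - 3)(r + 4)^2, so the eigenvalues are -4, -4, 3.
r=-4: eigenvector (1, -2, -4).
r=-4: eigenvector (0, 1, 2).
r=3: eigenvector (2, 0, 1).
P = [[1, 0, 2], [-2, 1, 0], [-4, 2, 1]], D = diag(-4, -4, 3), P⁻¹ = [[1, 4, -2], [2, 9, -4], [0, -2, 1]].
B² = P·diag(16, 16, 9)·P⁻¹ = [[16, 28, -14], [0, 16, 0], [0, 14, 9]].
The requested entry is 16.

16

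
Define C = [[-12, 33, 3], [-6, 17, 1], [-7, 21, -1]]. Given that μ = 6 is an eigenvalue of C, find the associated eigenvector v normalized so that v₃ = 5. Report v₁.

C − 6I = [[-18, 33, 3], [-6, 11, 1], [-7, 21, -7]].
Solving (C − 6I)v = 0 gives the eigenspace spanned by (10, 5, 5).
With v₃ = 5, v = (10, 5, 5), so v₁ = 10.

10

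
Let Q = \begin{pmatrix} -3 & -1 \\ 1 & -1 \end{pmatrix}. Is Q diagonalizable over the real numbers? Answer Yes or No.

Characteristic polynomial: p(μ) = μ^2 + 4μ + 4 = (μ + 2)^2.
μ = -2 has algebraic multiplicity 2; rank(Q + 2I) = 1, so geometric multiplicity = 1.
Geometric multiplicity < algebraic multiplicity, so Q is not diagonalizable.

No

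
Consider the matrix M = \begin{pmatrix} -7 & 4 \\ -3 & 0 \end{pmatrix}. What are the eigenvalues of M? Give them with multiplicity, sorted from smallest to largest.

-4, -3

Characteristic polynomial: p(r) = r^2 + 7r + 12 = (r + 3)(r + 4).
Roots (with multiplicity): -4, -3.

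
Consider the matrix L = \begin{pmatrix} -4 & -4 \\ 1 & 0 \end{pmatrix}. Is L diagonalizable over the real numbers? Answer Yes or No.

No

Characteristic polynomial: p(r) = r^2 + 4r + 4 = (r + 2)^2.
r = -2 has algebraic multiplicity 2; rank(L + 2I) = 1, so geometric multiplicity = 1.
Geometric multiplicity < algebraic multiplicity, so L is not diagonalizable.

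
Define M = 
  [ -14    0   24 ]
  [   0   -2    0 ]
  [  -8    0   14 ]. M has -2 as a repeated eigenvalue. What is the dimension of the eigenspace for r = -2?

M + 2I = [[-12, 0, 24], [0, 0, 0], [-8, 0, 16]].
This matrix has rank 1, so its null space has dimension 3 − 1 = 2.

2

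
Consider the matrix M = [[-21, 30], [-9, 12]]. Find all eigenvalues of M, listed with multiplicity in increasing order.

Characteristic polynomial: p(λ) = λ^2 + 9λ + 18 = (λ + 3)(λ + 6).
Roots (with multiplicity): -6, -3.

-6, -3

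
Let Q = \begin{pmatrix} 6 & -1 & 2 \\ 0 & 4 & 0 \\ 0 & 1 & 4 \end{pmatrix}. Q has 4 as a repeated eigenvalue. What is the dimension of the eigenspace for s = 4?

Q − 4I = [[2, -1, 2], [0, 0, 0], [0, 1, 0]].
This matrix has rank 2, so its null space has dimension 3 − 2 = 1.

1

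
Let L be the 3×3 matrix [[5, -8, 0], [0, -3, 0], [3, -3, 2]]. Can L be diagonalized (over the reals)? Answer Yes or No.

Characteristic polynomial: p(r) = r^3 - 4r^2 - 11r + 30 = (r - 5)(r - 2)(r + 3).
All 3 eigenvalues are distinct, so L is diagonalizable.

Yes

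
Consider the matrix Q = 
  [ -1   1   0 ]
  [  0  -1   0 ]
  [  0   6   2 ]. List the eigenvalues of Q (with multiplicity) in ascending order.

Characteristic polynomial: p(s) = s^3 - 3s - 2 = (s - 2)(s + 1)^2.
Roots (with multiplicity): -1, -1, 2.

-1, -1, 2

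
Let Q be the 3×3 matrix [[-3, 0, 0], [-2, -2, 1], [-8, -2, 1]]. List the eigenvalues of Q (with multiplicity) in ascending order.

-3, -1, 0

Characteristic polynomial: p(t) = t^3 + 4t^2 + 3t = t(t + 1)(t + 3).
Roots (with multiplicity): -3, -1, 0.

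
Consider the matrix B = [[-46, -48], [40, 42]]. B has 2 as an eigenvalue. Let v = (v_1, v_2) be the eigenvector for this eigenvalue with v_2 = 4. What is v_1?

-4

B − 2I = [[-48, -48], [40, 40]].
Solving (B − 2I)v = 0 gives the eigenspace spanned by (-4, 4).
With v_2 = 4, v = (-4, 4), so v_1 = -4.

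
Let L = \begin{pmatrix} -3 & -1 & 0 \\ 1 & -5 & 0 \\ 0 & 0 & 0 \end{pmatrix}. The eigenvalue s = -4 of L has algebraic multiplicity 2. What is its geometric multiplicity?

1

L + 4I = [[1, -1, 0], [1, -1, 0], [0, 0, 4]].
This matrix has rank 2, so its null space has dimension 3 − 2 = 1.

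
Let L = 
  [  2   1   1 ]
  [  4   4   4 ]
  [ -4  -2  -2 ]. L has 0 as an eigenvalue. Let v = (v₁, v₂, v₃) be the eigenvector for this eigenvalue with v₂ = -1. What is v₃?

L = [[2, 1, 1], [4, 4, 4], [-4, -2, -2]].
Solving (L)v = 0 gives the eigenspace spanned by (0, -1, 1).
With v₂ = -1, v = (0, -1, 1), so v₃ = 1.

1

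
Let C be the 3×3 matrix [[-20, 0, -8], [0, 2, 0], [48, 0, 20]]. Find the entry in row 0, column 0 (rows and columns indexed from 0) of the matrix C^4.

Characteristic polynomial: t^3 - 2t^2 - 16t + 32 = (t - 4)(t - 2)(t + 4), so the eigenvalues are -4, 2, 4.
t=-4: eigenvector (1, 0, -2).
t=2: eigenvector (0, 1, 0).
t=4: eigenvector (-1, 0, 3).
P = [[1, 0, -1], [0, 1, 0], [-2, 0, 3]], D = diag(-4, 2, 4), P⁻¹ = [[3, 0, 1], [0, 1, 0], [2, 0, 1]].
C⁴ = P·diag(256, 16, 256)·P⁻¹ = [[256, 0, 0], [0, 16, 0], [0, 0, 256]].
The requested entry is 256.

256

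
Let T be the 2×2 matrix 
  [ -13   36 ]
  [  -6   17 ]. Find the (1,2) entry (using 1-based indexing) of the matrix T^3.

756

Characteristic polynomial: λ^2 - 4λ - 5 = (λ - 5)(λ + 1), so the eigenvalues are -1, 5.
λ=-1: eigenvector (3, 1).
λ=5: eigenvector (2, 1).
P = [[3, 2], [1, 1]], D = diag(-1, 5), P⁻¹ = [[1, -2], [-1, 3]].
T³ = P·diag(-1, 125)·P⁻¹ = [[-253, 756], [-126, 377]].
The requested entry is 756.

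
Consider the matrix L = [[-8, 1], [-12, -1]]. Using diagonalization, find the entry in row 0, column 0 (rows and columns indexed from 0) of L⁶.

Characteristic polynomial: s^2 + 9s + 20 = (s + 4)(s + 5), so the eigenvalues are -5, -4.
s=-5: eigenvector (1, 3).
s=-4: eigenvector (1, 4).
P = [[1, 1], [3, 4]], D = diag(-5, -4), P⁻¹ = [[4, -1], [-3, 1]].
L⁶ = P·diag(15625, 4096)·P⁻¹ = [[50212, -11529], [138348, -30491]].
The requested entry is 50212.

50212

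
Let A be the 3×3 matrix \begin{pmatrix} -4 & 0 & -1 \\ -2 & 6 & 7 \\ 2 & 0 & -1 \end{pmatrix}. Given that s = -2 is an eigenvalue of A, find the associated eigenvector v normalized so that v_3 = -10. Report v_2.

A + 2I = [[-2, 0, -1], [-2, 8, 7], [2, 0, 1]].
Solving (A + 2I)v = 0 gives the eigenspace spanned by (5, 10, -10).
With v_3 = -10, v = (5, 10, -10), so v_2 = 10.

10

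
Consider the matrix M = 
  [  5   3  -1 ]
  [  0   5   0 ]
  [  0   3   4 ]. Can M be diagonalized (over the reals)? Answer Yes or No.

Yes

Characteristic polynomial: p(s) = s^3 - 14s^2 + 65s - 100 = (s - 5)^2(s - 4).
s = 5 has algebraic multiplicity 2; rank(M − 5I) = 1, so geometric multiplicity = 2.
Every eigenvalue has geometric = algebraic multiplicity, so M is diagonalizable.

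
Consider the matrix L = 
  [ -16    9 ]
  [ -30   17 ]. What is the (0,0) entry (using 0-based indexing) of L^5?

Characteristic polynomial: μ^2 - μ - 2 = (μ - 2)(μ + 1), so the eigenvalues are -1, 2.
μ=-1: eigenvector (-3, -5).
μ=2: eigenvector (1, 2).
P = [[-3, 1], [-5, 2]], D = diag(-1, 2), P⁻¹ = [[-2, 1], [-5, 3]].
L⁵ = P·diag(-1, 32)·P⁻¹ = [[-166, 99], [-330, 197]].
The requested entry is -166.

-166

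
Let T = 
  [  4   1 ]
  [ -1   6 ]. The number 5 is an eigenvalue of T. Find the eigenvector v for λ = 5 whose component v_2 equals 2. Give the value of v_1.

2

T − 5I = [[-1, 1], [-1, 1]].
Solving (T − 5I)v = 0 gives the eigenspace spanned by (2, 2).
With v_2 = 2, v = (2, 2), so v_1 = 2.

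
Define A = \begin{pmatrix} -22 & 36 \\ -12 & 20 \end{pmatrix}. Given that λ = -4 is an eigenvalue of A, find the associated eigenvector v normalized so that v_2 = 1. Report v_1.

A + 4I = [[-18, 36], [-12, 24]].
Solving (A + 4I)v = 0 gives the eigenspace spanned by (2, 1).
With v_2 = 1, v = (2, 1), so v_1 = 2.

2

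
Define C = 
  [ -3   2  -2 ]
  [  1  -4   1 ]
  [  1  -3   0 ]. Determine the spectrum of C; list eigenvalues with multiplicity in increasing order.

Characteristic polynomial: p(t) = t^3 + 7t^2 + 15t + 9 = (t + 1)(t + 3)^2.
Roots (with multiplicity): -3, -3, -1.

-3, -3, -1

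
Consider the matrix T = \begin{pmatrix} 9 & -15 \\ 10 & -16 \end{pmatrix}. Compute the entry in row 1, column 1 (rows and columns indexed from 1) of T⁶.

Characteristic polynomial: s^2 + 7s + 6 = (s + 1)(s + 6), so the eigenvalues are -6, -1.
s=-6: eigenvector (1, 1).
s=-1: eigenvector (-3, -2).
P = [[1, -3], [1, -2]], D = diag(-6, -1), P⁻¹ = [[-2, 3], [-1, 1]].
T⁶ = P·diag(46656, 1)·P⁻¹ = [[-93309, 139965], [-93310, 139966]].
The requested entry is -93309.

-93309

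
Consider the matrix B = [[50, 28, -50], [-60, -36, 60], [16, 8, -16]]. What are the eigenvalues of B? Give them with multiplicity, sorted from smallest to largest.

-6, 0, 4

Characteristic polynomial: p(μ) = μ^3 + 2μ^2 - 24μ = μ(μ - 4)(μ + 6).
Roots (with multiplicity): -6, 0, 4.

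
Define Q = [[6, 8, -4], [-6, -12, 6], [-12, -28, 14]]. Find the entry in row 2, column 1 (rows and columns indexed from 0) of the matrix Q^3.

Characteristic polynomial: t^3 - 8t^2 + 12t = t(t - 6)(t - 2), so the eigenvalues are 0, 2, 6.
t=6: eigenvector (1, -1, -2).
t=2: eigenvector (1, 0, 1).
t=0: eigenvector (0, 1, 2).
P = [[1, 1, 0], [-1, 0, 1], [-2, 1, 2]], D = diag(6, 2, 0), P⁻¹ = [[1, 2, -1], [0, -2, 1], [1, 3, -1]].
Q³ = P·diag(216, 8, 0)·P⁻¹ = [[216, 416, -208], [-216, -432, 216], [-432, -880, 440]].
The requested entry is -880.

-880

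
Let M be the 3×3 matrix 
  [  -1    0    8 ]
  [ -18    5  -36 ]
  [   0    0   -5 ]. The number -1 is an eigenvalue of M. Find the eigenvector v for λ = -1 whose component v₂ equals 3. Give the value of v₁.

M + 1I = [[0, 0, 8], [-18, 6, -36], [0, 0, -4]].
Solving (M + 1I)v = 0 gives the eigenspace spanned by (1, 3, 0).
With v₂ = 3, v = (1, 3, 0), so v₁ = 1.

1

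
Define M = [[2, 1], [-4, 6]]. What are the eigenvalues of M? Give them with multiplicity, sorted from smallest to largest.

Characteristic polynomial: p(t) = t^2 - 8t + 16 = (t - 4)^2.
Roots (with multiplicity): 4, 4.

4, 4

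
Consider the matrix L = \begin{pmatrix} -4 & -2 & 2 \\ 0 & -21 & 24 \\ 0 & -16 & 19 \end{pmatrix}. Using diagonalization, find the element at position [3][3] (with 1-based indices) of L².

Characteristic polynomial: s^3 + 6s^2 - 7s - 60 = (s - 3)(s + 4)(s + 5), so the eigenvalues are -5, -4, 3.
s=-4: eigenvector (1, 0, 0).
s=-5: eigenvector (2, 3, 2).
s=3: eigenvector (0, 1, 1).
P = [[1, 2, 0], [0, 3, 1], [0, 2, 1]], D = diag(-4, -5, 3), P⁻¹ = [[1, -2, 2], [0, 1, -1], [0, -2, 3]].
L² = P·diag(16, 25, 9)·P⁻¹ = [[16, 18, -18], [0, 57, -48], [0, 32, -23]].
The requested entry is -23.

-23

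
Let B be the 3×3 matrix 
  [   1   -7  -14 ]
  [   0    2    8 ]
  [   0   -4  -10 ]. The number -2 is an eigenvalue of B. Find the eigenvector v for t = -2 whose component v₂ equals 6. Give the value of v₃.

-3

B + 2I = [[3, -7, -14], [0, 4, 8], [0, -4, -8]].
Solving (B + 2I)v = 0 gives the eigenspace spanned by (0, 6, -3).
With v₂ = 6, v = (0, 6, -3), so v₃ = -3.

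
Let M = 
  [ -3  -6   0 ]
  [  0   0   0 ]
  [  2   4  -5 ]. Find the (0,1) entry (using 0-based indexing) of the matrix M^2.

Characteristic polynomial: μ^3 + 8μ^2 + 15μ = μ(μ + 3)(μ + 5), so the eigenvalues are -5, -3, 0.
μ=-3: eigenvector (1, 0, 1).
μ=0: eigenvector (-2, 1, 0).
μ=-5: eigenvector (0, 0, 1).
P = [[1, -2, 0], [0, 1, 0], [1, 0, 1]], D = diag(-3, 0, -5), P⁻¹ = [[1, 2, 0], [0, 1, 0], [-1, -2, 1]].
M² = P·diag(9, 0, 25)·P⁻¹ = [[9, 18, 0], [0, 0, 0], [-16, -32, 25]].
The requested entry is 18.

18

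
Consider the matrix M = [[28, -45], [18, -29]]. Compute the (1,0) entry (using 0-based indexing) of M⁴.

-90

Characteristic polynomial: t^2 + t - 2 = (t - 1)(t + 2), so the eigenvalues are -2, 1.
t=1: eigenvector (-5, -3).
t=-2: eigenvector (3, 2).
P = [[-5, 3], [-3, 2]], D = diag(1, -2), P⁻¹ = [[-2, 3], [-3, 5]].
M⁴ = P·diag(1, 16)·P⁻¹ = [[-134, 225], [-90, 151]].
The requested entry is -90.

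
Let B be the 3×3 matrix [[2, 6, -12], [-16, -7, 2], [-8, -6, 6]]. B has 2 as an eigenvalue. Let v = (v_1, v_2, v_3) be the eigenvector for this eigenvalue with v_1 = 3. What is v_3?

B − 2I = [[0, 6, -12], [-16, -9, 2], [-8, -6, 4]].
Solving (B − 2I)v = 0 gives the eigenspace spanned by (3, -6, -3).
With v_1 = 3, v = (3, -6, -3), so v_3 = -3.

-3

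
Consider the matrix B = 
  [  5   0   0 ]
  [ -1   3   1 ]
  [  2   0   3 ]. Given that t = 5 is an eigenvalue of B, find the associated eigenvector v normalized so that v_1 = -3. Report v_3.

B − 5I = [[0, 0, 0], [-1, -2, 1], [2, 0, -2]].
Solving (B − 5I)v = 0 gives the eigenspace spanned by (-3, 0, -3).
With v_1 = -3, v = (-3, 0, -3), so v_3 = -3.

-3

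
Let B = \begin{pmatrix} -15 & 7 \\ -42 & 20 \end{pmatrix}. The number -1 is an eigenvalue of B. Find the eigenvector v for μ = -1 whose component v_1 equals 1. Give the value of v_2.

B + 1I = [[-14, 7], [-42, 21]].
Solving (B + 1I)v = 0 gives the eigenspace spanned by (1, 2).
With v_1 = 1, v = (1, 2), so v_2 = 2.

2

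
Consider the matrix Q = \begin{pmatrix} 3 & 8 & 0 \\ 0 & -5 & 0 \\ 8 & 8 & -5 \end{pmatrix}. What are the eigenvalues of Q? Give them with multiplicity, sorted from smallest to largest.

-5, -5, 3

Characteristic polynomial: p(λ) = λ^3 + 7λ^2 - 5λ - 75 = (λ - 3)(λ + 5)^2.
Roots (with multiplicity): -5, -5, 3.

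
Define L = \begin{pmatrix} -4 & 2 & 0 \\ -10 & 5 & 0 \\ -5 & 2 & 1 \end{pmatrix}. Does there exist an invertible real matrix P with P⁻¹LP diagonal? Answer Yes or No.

Characteristic polynomial: p(s) = s^3 - 2s^2 + s = s(s - 1)^2.
s = 1 has algebraic multiplicity 2; rank(L − 1I) = 1, so geometric multiplicity = 2.
Every eigenvalue has geometric = algebraic multiplicity, so L is diagonalizable.

Yes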